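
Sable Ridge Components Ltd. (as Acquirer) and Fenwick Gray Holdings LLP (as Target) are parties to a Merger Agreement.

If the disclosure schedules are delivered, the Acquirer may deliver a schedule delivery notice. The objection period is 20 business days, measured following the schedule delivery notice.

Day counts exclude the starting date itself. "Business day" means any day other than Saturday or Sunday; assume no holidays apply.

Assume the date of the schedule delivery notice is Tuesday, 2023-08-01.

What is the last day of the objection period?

The last day of the objection period: counting 20 business days from Tuesday, 2023-08-01 (Aug 2, Aug 3, Aug 4, Aug 7, …, Aug 25, Aug 28, Aug 29, skipping weekends) reaches Tuesday, 2023-08-29.

2023-08-29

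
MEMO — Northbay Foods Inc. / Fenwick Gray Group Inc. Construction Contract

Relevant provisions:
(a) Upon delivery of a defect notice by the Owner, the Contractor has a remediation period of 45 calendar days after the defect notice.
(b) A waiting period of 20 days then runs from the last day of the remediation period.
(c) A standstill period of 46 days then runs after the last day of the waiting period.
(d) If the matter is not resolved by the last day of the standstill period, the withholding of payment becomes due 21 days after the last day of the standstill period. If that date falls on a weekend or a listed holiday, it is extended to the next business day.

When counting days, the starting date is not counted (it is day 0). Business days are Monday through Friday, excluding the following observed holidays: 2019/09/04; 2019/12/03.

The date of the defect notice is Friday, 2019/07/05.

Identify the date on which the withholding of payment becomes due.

2019/11/14

The last day of the remediation period: 45 calendar days after 2019/07/05 is 2019/08/19.
Adding 20 calendar days to 2019/08/19 gives 2019/09/08, which is the last day of the waiting period.
Adding 46 calendar days to 2019/09/08 gives 2019/10/24, which is the last day of the standstill period.
Adding 21 calendar days to 2019/10/24 gives 2019/11/14, which is the date on which the withholding of payment becomes due. 2019/11/14 is a Thursday and is not a listed holiday, so no roll-forward applies.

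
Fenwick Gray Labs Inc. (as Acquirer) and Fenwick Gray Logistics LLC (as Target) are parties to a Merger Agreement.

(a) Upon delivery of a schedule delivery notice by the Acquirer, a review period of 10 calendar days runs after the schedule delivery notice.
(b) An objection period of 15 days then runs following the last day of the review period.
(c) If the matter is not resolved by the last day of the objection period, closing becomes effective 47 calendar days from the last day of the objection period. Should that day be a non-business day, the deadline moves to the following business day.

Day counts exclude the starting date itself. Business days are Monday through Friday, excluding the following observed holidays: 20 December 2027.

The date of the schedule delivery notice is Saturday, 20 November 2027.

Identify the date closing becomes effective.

Adding 10 calendar days to 20 November 2027 gives 30 November 2027, which is the last day of the review period.
The last day of the objection period: 15 calendar days after 30 November 2027 is 15 December 2027.
Adding 47 calendar days to 15 December 2027 gives 31 January 2028, which is the date closing becomes effective. 31 January 2028 is a Monday and is not a listed holiday, so no roll-forward applies.

31 January 2028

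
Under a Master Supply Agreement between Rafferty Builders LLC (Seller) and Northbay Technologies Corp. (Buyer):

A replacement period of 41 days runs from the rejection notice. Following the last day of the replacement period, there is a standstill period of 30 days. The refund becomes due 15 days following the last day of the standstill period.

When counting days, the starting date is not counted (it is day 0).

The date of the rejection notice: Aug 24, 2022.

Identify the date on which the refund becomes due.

The last day of the replacement period: 41 calendar days after Aug 24, 2022 is Oct 4, 2022.
Adding 30 calendar days to Oct 4, 2022 gives Nov 3, 2022, which is the last day of the standstill period.
The date on which the refund becomes due: 15 calendar days after Nov 3, 2022 is Nov 18, 2022.

Nov 18, 2022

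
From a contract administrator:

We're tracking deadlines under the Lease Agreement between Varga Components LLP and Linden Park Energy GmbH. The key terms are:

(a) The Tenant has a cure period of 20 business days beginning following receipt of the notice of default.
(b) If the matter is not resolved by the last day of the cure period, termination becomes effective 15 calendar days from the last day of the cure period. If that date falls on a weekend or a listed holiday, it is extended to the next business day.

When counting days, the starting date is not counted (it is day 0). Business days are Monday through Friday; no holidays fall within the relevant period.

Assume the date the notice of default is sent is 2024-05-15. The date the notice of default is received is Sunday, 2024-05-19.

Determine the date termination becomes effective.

2024-07-01

The last day of the cure period: 20 business days after Sunday, 2024-05-19, skipping weekends — May 20, May 21, May 22, May 23, …, Jun 12, Jun 13, Jun 14 — lands on Friday, 2024-06-14.
The date termination becomes effective: 2024-06-14 + 15 days = 2024-06-29. That falls on a Saturday, so it rolls to the next business day, Monday, 2024-07-01.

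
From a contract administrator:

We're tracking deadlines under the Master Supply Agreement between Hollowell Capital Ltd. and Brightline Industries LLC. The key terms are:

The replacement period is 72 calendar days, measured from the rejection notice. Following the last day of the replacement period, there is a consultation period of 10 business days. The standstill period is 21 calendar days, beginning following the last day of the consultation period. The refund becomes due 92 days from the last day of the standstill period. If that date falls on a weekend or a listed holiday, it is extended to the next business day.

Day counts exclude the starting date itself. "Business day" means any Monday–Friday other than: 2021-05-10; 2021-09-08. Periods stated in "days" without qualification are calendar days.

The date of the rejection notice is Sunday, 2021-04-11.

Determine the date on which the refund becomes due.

The last day of the replacement period: 2021-04-11 + 72 days = 2021-06-22.
The last day of the consultation period: 10 business days after Tuesday, 2021-06-22, skipping weekends — Jun 23, Jun 24, Jun 25, Jun 28, Jun 29, Jun 30, Jul 1, Jul 2, Jul 5, Jul 6 — lands on Tuesday, 2021-07-06.
The last day of the standstill period: 21 calendar days after 2021-07-06 is 2021-07-27.
Adding 92 calendar days to 2021-07-27 gives 2021-10-27, which is the date on which the refund becomes due. 2021-10-27 is a Wednesday and is not a listed holiday, so no roll-forward applies.

2021-10-27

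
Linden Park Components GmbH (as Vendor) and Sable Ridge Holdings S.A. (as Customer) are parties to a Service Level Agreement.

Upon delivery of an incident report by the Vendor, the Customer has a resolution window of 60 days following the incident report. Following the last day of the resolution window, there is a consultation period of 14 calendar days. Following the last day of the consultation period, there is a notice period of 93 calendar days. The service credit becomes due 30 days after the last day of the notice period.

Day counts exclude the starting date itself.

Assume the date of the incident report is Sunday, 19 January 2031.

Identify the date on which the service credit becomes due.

Adding 60 calendar days to 19 January 2031 gives 20 March 2031, which is the last day of the resolution window.
The last day of the consultation period: 14 calendar days after 20 March 2031 is 3 April 2031.
Adding 93 calendar days to 3 April 2031 gives 5 July 2031, which is the last day of the notice period.
The date on which the service credit becomes due: 30 calendar days after 5 July 2031 is 4 August 2031.

4 August 2031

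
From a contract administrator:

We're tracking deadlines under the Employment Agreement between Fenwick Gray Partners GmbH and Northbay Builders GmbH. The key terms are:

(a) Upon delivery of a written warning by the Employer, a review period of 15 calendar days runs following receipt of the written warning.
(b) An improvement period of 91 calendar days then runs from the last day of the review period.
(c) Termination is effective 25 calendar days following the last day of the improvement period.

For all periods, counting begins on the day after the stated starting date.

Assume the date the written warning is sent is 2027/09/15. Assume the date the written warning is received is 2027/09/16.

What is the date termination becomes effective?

2028/01/25

Adding 15 calendar days to 2027/09/16 gives 2027/10/01, which is the last day of the review period.
The last day of the improvement period: 91 calendar days after 2027/10/01 is 2027/12/31.
The date termination becomes effective: 25 calendar days after 2027/12/31 is 2028/01/25.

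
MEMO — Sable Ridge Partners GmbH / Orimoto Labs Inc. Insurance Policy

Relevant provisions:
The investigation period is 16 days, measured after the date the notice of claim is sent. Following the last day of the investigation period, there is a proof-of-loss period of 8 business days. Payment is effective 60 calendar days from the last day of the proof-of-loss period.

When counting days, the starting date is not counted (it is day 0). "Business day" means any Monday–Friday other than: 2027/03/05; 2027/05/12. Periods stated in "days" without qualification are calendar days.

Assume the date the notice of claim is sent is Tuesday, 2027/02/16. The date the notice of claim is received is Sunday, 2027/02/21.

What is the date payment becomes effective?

2027/05/16

The last day of the investigation period: 2027/02/16 + 16 days = 2027/03/04.
The last day of the proof-of-loss period: counting 8 business days from Thursday, 2027/03/04 (Mar 8, Mar 9, Mar 10, Mar 11, Mar 12, Mar 15, Mar 16, Mar 17, skipping weekends and the listed holiday on Mar 5) reaches Wednesday, 2027/03/17.
The date payment becomes effective: 2027/03/17 + 60 days = 2027/05/16.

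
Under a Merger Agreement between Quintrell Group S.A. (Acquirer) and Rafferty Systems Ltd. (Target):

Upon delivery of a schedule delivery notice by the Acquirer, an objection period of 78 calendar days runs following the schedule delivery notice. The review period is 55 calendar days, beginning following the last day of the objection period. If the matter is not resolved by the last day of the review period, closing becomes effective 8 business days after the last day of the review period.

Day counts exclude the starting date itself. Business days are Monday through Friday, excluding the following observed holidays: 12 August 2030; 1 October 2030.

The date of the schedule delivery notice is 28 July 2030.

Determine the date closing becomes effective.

Adding 78 calendar days to 28 July 2030 gives 14 October 2030, which is the last day of the objection period.
Adding 55 calendar days to 14 October 2030 gives 8 December 2030, which is the last day of the review period.
From Sunday, 8 December 2030, 8 business days (Dec 9, Dec 10, Dec 11, Dec 12, Dec 13, Dec 16, Dec 17, Dec 18, skipping weekends) brings us to Wednesday, 18 December 2030, which is the date closing becomes effective.

18 December 2030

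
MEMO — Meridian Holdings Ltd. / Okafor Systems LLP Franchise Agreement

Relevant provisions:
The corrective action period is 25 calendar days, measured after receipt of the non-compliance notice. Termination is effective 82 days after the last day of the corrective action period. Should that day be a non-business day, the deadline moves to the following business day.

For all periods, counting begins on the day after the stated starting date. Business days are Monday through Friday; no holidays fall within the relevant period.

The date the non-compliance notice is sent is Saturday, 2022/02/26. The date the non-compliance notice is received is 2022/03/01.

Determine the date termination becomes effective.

2022/06/16

The last day of the corrective action period: 2022/03/01 + 25 days = 2022/03/26.
The date termination becomes effective: 2022/03/26 + 82 days = 2022/06/16. 2022/06/16 is a Thursday, so no roll-forward applies.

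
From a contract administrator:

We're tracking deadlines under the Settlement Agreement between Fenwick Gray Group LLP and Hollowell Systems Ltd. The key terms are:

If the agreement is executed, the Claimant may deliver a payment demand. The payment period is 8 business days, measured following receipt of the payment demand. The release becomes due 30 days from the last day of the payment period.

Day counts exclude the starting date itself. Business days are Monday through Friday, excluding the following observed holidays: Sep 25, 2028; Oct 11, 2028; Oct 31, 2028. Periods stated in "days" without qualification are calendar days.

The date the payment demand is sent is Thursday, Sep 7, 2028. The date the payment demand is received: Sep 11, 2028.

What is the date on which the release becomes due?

From Monday, Sep 11, 2028, 8 business days (Sep 12, Sep 13, Sep 14, Sep 15, Sep 18, Sep 19, Sep 20, Sep 21, skipping weekends) brings us to Thursday, Sep 21, 2028, which is the last day of the payment period.
The date on which the release becomes due: 30 calendar days after Sep 21, 2028 is Oct 21, 2028.

Oct 21, 2028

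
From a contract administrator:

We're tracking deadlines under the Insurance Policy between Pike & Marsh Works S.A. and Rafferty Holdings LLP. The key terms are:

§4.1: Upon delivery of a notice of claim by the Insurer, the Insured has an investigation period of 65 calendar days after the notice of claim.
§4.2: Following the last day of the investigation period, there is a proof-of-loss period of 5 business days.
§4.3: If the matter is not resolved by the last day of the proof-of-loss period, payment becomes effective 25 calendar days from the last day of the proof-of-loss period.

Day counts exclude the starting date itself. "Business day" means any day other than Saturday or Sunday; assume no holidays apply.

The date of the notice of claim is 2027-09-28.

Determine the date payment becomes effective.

2028-01-03

The last day of the investigation period: 65 calendar days after 2027-09-28 is 2027-12-02.
The last day of the proof-of-loss period: 5 business days after Thursday, 2027-12-02, skipping weekends — Dec 3, Dec 6, Dec 7, Dec 8, Dec 9 — lands on Thursday, 2027-12-09.
The date payment becomes effective: 25 calendar days after 2027-12-09 is 2028-01-03.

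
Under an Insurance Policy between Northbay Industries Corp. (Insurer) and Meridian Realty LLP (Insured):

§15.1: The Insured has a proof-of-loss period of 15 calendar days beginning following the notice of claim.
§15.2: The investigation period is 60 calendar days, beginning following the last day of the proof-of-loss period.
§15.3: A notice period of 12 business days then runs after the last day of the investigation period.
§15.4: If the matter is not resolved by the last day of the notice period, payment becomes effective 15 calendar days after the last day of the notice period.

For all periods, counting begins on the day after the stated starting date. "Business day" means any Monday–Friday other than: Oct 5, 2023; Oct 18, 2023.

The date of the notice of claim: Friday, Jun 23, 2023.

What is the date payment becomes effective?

The last day of the proof-of-loss period: 15 calendar days after Jun 23, 2023 is Jul 8, 2023.
Adding 60 calendar days to Jul 8, 2023 gives Sep 6, 2023, which is the last day of the investigation period.
From Wednesday, Sep 6, 2023, 12 business days (Sep 7, Sep 8, Sep 11, Sep 12, …, Sep 20, Sep 21, Sep 22, skipping weekends) brings us to Friday, Sep 22, 2023, which is the last day of the notice period.
The date payment becomes effective: 15 calendar days after Sep 22, 2023 is Oct 7, 2023.

Oct 7, 2023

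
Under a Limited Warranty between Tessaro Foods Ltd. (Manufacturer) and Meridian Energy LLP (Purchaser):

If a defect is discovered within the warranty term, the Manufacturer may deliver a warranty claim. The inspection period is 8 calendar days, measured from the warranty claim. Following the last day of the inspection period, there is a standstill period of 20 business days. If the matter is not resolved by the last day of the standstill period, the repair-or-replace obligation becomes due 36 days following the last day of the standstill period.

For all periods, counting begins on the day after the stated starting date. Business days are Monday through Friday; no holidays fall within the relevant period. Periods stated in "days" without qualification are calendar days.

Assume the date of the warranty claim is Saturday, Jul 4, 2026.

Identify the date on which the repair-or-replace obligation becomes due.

The last day of the inspection period: 8 calendar days after Jul 4, 2026 is Jul 12, 2026.
The last day of the standstill period: counting 20 business days from Sunday, Jul 12, 2026 (Jul 13, Jul 14, Jul 15, Jul 16, …, Aug 5, Aug 6, Aug 7, skipping weekends) reaches Friday, Aug 7, 2026.
The date on which the repair-or-replace obligation becomes due: 36 calendar days after Aug 7, 2026 is Sep 12, 2026.

Sep 12, 2026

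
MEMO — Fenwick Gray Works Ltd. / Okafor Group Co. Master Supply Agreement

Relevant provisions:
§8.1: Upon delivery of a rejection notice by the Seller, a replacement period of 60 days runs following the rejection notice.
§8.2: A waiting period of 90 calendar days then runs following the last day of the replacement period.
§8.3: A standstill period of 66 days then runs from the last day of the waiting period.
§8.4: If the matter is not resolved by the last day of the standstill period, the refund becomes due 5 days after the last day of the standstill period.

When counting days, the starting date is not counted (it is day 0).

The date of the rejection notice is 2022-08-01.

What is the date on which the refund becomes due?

2023-03-10

The last day of the replacement period: 60 calendar days after 2022-08-01 is 2022-09-30.
The last day of the waiting period: 2022-09-30 + 90 days = 2022-12-29.
The last day of the standstill period: 66 calendar days after 2022-12-29 is 2023-03-05.
The date on which the refund becomes due: 5 calendar days after 2023-03-05 is 2023-03-10.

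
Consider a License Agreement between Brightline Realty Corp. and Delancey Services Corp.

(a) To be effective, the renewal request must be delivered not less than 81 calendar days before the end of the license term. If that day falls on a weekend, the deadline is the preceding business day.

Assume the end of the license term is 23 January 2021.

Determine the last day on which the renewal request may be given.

3 November 2020

Counting back 81 calendar days from 23 January 2021 gives 3 November 2020. That is a Tuesday, so no adjustment is needed.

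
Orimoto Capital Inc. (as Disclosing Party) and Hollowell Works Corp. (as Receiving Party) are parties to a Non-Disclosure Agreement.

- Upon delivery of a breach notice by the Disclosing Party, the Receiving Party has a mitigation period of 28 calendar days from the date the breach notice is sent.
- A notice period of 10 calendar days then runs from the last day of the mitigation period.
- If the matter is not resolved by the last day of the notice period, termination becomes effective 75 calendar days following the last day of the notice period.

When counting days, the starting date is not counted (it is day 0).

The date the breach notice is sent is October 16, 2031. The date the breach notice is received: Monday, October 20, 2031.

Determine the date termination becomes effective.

The last day of the mitigation period: 28 calendar days after October 16, 2031 is November 13, 2031.
Adding 10 calendar days to November 13, 2031 gives November 23, 2031, which is the last day of the notice period.
The date termination becomes effective: 75 calendar days after November 23, 2031 is February 6, 2032.

February 6, 2032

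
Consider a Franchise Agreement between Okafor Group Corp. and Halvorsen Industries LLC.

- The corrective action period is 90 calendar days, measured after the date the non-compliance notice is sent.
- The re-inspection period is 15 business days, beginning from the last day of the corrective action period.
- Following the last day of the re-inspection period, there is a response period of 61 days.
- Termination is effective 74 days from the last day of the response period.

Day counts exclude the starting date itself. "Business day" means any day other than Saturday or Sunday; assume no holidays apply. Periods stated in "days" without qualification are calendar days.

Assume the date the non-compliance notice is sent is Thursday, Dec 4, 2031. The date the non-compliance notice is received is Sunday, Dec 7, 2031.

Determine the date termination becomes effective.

Adding 90 calendar days to Dec 4, 2031 gives Mar 3, 2032, which is the last day of the corrective action period.
The last day of the re-inspection period: counting 15 business days from Wednesday, Mar 3, 2032 (Mar 4, Mar 5, Mar 8, Mar 9, …, Mar 22, Mar 23, Mar 24, skipping weekends) reaches Wednesday, Mar 24, 2032.
Adding 61 calendar days to Mar 24, 2032 gives May 24, 2032, which is the last day of the response period.
The date termination becomes effective: 74 calendar days after May 24, 2032 is Aug 6, 2032.

Aug 6, 2032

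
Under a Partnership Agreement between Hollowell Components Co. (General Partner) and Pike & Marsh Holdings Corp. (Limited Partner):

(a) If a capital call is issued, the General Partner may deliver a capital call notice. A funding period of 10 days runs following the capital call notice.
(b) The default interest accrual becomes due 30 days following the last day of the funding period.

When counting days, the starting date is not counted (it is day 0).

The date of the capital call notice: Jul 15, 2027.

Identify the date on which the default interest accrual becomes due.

The last day of the funding period: Jul 15, 2027 + 10 days = Jul 25, 2027.
Adding 30 calendar days to Jul 25, 2027 gives Aug 24, 2027, which is the date on which the default interest accrual becomes due.

Aug 24, 2027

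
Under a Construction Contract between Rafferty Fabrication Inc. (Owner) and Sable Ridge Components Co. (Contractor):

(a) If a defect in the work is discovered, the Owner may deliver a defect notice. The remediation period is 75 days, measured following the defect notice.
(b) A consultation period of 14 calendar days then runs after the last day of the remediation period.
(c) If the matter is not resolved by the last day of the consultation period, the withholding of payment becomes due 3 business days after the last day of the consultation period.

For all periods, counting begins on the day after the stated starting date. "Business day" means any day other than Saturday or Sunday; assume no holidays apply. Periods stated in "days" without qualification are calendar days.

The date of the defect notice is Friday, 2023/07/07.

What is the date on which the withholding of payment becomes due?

Adding 75 calendar days to 2023/07/07 gives 2023/09/20, which is the last day of the remediation period.
The last day of the consultation period: 2023/09/20 + 14 days = 2023/10/04.
The date on which the withholding of payment becomes due: 3 business days after Wednesday, 2023/10/04, skipping weekends — Oct 5, Oct 6, Oct 9 — lands on Monday, 2023/10/09.

2023/10/09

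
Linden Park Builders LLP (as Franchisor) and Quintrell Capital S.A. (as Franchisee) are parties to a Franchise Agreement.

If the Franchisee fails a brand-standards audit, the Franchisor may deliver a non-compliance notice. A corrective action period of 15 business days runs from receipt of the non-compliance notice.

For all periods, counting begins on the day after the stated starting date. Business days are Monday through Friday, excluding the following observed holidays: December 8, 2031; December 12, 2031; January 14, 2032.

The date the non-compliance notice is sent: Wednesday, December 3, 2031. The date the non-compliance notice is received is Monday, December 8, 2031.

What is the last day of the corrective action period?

From Monday, December 8, 2031, 15 business days (Dec 9, Dec 10, Dec 11, Dec 15, …, Dec 26, Dec 29, Dec 30, skipping weekends and the listed holiday on Dec 12) brings us to Tuesday, December 30, 2031, which is the last day of the corrective action period.

December 30, 2031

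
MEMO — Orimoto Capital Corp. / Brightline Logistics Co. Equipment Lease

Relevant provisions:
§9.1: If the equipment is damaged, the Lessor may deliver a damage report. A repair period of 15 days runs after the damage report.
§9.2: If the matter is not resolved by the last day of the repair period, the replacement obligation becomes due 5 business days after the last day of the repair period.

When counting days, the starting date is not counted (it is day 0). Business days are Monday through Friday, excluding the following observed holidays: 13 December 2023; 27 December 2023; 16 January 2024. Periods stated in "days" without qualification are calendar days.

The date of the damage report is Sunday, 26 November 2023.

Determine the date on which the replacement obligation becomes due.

The last day of the repair period: 26 November 2023 + 15 days = 11 December 2023.
From Monday, 11 December 2023, 5 business days (Dec 12, Dec 14, Dec 15, Dec 18, Dec 19, skipping weekends and the listed holiday on Dec 13) brings us to Tuesday, 19 December 2023, which is the date on which the replacement obligation becomes due.

19 December 2023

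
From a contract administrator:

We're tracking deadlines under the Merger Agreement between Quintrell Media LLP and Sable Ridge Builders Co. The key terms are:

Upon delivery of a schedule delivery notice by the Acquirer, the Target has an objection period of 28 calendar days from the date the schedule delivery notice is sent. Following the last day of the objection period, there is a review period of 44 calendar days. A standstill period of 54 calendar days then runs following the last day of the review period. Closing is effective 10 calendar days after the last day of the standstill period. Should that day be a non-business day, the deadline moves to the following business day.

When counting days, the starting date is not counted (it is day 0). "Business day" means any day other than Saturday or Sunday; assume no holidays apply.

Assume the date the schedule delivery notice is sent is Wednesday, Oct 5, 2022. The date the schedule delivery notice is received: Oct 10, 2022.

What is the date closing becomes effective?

Feb 20, 2023

The last day of the objection period: 28 calendar days after Oct 5, 2022 is Nov 2, 2022.
The last day of the review period: Nov 2, 2022 + 44 days = Dec 16, 2022.
Adding 54 calendar days to Dec 16, 2022 gives Feb 8, 2023, which is the last day of the standstill period.
The date closing becomes effective: Feb 8, 2023 + 10 days = Feb 18, 2023. That falls on a Saturday, so it rolls to the next business day, Monday, Feb 20, 2023.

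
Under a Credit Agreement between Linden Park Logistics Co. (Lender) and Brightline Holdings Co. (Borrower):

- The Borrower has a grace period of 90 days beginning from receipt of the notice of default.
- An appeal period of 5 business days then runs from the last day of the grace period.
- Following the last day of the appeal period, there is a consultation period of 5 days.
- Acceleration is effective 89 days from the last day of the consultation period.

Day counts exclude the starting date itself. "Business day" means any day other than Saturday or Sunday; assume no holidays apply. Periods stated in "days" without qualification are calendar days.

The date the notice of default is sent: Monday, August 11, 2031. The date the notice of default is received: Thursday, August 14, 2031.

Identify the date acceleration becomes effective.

February 21, 2032

The last day of the grace period: 90 calendar days after August 14, 2031 is November 12, 2031.
The last day of the appeal period: 5 business days after Wednesday, November 12, 2031, skipping weekends — Nov 13, Nov 14, Nov 17, Nov 18, Nov 19 — lands on Wednesday, November 19, 2031.
The last day of the consultation period: 5 calendar days after November 19, 2031 is November 24, 2031.
Adding 89 calendar days to November 24, 2031 gives February 21, 2032, which is the date acceleration becomes effective.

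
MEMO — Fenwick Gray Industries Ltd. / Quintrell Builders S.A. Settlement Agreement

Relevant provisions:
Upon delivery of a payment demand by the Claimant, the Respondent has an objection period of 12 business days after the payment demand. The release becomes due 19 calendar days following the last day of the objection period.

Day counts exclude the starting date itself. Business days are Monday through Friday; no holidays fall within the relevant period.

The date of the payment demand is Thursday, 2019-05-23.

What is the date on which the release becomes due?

2019-06-29

The last day of the objection period: counting 12 business days from Thursday, 2019-05-23 (May 24, May 27, May 28, May 29, …, Jun 6, Jun 7, Jun 10, skipping weekends) reaches Monday, 2019-06-10.
The date on which the release becomes due: 2019-06-10 + 19 days = 2019-06-29.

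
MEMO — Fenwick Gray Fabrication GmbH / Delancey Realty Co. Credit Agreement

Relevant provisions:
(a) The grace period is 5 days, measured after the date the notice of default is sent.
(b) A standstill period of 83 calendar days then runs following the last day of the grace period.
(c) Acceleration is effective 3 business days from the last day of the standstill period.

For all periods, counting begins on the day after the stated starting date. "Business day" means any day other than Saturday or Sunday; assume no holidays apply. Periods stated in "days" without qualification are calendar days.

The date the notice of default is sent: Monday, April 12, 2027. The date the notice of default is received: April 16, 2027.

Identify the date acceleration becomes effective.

July 14, 2027

The last day of the grace period: April 12, 2027 + 5 days = April 17, 2027.
The last day of the standstill period: 83 calendar days after April 17, 2027 is July 9, 2027.
The date acceleration becomes effective: counting 3 business days from Friday, July 9, 2027 (Jul 12, Jul 13, Jul 14, skipping weekends) reaches Wednesday, July 14, 2027.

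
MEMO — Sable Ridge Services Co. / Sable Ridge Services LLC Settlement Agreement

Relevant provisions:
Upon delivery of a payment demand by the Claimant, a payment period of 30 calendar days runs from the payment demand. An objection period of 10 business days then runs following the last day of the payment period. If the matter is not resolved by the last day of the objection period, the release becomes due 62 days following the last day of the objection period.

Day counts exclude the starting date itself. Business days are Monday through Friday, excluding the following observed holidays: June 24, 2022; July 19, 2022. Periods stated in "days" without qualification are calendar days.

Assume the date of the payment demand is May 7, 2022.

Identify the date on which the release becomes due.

The last day of the payment period: 30 calendar days after May 7, 2022 is June 6, 2022.
The last day of the objection period: counting 10 business days from Monday, June 6, 2022 (Jun 7, Jun 8, Jun 9, Jun 10, Jun 13, Jun 14, Jun 15, Jun 16, Jun 17, Jun 20, skipping weekends) reaches Monday, June 20, 2022.
The date on which the release becomes due: June 20, 2022 + 62 days = August 21, 2022.

August 21, 2022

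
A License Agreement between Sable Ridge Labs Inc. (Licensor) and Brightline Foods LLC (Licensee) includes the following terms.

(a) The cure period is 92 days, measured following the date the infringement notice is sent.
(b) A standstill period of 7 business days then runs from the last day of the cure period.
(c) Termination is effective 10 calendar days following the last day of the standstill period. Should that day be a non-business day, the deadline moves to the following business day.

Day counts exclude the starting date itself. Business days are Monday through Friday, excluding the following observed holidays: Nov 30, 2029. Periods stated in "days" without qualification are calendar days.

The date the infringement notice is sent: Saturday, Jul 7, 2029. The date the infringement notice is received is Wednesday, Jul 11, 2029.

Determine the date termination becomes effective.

Oct 26, 2029

Adding 92 calendar days to Jul 7, 2029 gives Oct 7, 2029, which is the last day of the cure period.
The last day of the standstill period: 7 business days after Sunday, Oct 7, 2029, skipping weekends — Oct 8, Oct 9, Oct 10, Oct 11, Oct 12, Oct 15, Oct 16 — lands on Tuesday, Oct 16, 2029.
Adding 10 calendar days to Oct 16, 2029 gives Oct 26, 2029, which is the date termination becomes effective. Oct 26, 2029 is a Friday and is not a listed holiday, so no roll-forward applies.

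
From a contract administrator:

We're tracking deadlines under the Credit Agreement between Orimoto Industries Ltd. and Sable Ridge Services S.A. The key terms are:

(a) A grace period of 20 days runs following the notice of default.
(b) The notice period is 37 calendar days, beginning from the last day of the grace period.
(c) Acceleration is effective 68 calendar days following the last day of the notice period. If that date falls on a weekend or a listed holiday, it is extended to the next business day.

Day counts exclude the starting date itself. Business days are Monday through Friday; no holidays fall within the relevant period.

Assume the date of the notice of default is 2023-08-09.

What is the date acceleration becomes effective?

2023-12-12

The last day of the grace period: 20 calendar days after 2023-08-09 is 2023-08-29.
Adding 37 calendar days to 2023-08-29 gives 2023-10-05, which is the last day of the notice period.
Adding 68 calendar days to 2023-10-05 gives 2023-12-12, which is the date acceleration becomes effective. 2023-12-12 is a Tuesday, so no roll-forward applies.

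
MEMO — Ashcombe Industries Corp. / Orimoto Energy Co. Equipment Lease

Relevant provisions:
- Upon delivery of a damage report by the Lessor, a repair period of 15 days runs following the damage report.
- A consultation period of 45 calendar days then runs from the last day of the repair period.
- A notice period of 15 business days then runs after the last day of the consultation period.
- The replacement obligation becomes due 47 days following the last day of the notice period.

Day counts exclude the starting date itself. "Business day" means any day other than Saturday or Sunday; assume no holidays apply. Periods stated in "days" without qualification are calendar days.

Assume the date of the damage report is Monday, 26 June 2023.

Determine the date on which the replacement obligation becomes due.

The last day of the repair period: 26 June 2023 + 15 days = 11 July 2023.
The last day of the consultation period: 11 July 2023 + 45 days = 25 August 2023.
From Friday, 25 August 2023, 15 business days (Aug 28, Aug 29, Aug 30, Aug 31, …, Sep 13, Sep 14, Sep 15, skipping weekends) brings us to Friday, 15 September 2023, which is the last day of the notice period.
The date on which the replacement obligation becomes due: 15 September 2023 + 47 days = 1 November 2023.

1 November 2023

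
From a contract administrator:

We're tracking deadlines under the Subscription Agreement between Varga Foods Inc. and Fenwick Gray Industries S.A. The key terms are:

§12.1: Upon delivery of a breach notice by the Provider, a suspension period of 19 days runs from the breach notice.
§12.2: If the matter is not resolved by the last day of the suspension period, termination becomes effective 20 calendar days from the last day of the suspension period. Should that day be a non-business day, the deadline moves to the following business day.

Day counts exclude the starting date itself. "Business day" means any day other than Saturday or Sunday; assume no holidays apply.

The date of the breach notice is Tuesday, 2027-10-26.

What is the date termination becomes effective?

The last day of the suspension period: 19 calendar days after 2027-10-26 is 2027-11-14.
The date termination becomes effective: 2027-11-14 + 20 days = 2027-12-04. That falls on a Saturday, so it rolls to the next business day, Monday, 2027-12-06.

2027-12-06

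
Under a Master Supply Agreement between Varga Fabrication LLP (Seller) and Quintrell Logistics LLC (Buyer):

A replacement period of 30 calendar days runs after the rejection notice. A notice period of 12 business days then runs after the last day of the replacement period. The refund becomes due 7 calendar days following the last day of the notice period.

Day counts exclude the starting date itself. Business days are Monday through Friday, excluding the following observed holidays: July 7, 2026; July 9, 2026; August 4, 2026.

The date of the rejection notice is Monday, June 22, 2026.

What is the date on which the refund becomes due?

August 17, 2026

The last day of the replacement period: June 22, 2026 + 30 days = July 22, 2026.
The last day of the notice period: counting 12 business days from Wednesday, July 22, 2026 (Jul 23, Jul 24, Jul 27, Jul 28, …, Aug 6, Aug 7, Aug 10, skipping weekends and the listed holiday on Aug 4) reaches Monday, August 10, 2026.
The date on which the refund becomes due: August 10, 2026 + 7 days = August 17, 2026.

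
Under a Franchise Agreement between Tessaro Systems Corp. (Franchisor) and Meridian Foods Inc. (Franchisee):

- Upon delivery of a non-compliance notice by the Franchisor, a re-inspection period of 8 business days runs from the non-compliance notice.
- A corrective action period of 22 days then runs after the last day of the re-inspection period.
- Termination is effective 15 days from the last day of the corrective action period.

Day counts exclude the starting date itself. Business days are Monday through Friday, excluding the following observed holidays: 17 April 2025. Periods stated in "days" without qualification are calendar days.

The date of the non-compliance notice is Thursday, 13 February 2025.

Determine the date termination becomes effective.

The last day of the re-inspection period: 8 business days after Thursday, 13 February 2025, skipping weekends — Feb 14, Feb 17, Feb 18, Feb 19, Feb 20, Feb 21, Feb 24, Feb 25 — lands on Tuesday, 25 February 2025.
Adding 22 calendar days to 25 February 2025 gives 19 March 2025, which is the last day of the corrective action period.
The date termination becomes effective: 15 calendar days after 19 March 2025 is 3 April 2025.

3 April 2025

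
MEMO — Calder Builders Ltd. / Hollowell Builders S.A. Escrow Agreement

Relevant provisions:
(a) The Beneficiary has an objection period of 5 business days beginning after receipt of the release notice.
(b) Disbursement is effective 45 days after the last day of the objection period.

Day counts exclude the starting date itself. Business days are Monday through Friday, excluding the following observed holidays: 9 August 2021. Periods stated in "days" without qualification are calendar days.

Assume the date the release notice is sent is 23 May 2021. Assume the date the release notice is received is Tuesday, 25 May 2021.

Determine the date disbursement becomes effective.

The last day of the objection period: 5 business days after Tuesday, 25 May 2021, skipping weekends — May 26, May 27, May 28, May 31, Jun 1 — lands on Tuesday, 1 June 2021.
The date disbursement becomes effective: 45 calendar days after 1 June 2021 is 16 July 2021.

16 July 2021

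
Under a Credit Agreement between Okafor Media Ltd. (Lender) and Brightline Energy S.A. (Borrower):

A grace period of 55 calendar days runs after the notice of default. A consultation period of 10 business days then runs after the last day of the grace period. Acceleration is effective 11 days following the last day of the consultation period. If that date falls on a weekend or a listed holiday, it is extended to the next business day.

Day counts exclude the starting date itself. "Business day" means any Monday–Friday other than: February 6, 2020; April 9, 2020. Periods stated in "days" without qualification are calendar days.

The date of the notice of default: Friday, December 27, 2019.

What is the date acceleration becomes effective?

The last day of the grace period: 55 calendar days after December 27, 2019 is February 20, 2020.
The last day of the consultation period: counting 10 business days from Thursday, February 20, 2020 (Feb 21, Feb 24, Feb 25, Feb 26, Feb 27, Feb 28, Mar 2, Mar 3, Mar 4, Mar 5, skipping weekends) reaches Thursday, March 5, 2020.
The date acceleration becomes effective: 11 calendar days after March 5, 2020 is March 16, 2020. March 16, 2020 is a Monday and is not a listed holiday, so no roll-forward applies.

March 16, 2020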